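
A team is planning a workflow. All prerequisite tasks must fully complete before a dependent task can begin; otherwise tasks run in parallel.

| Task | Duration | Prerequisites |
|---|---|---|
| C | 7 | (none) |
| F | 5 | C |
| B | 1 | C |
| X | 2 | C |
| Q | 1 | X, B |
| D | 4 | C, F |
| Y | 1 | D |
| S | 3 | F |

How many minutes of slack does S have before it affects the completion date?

The longest chain is C→F→D→Y = 7+5+4+1 = 17; overall finish 17 minutes.
S finishes as early as 15 and must finish by 17.
Slack of S = 14 − 12 = 2 minutes.

2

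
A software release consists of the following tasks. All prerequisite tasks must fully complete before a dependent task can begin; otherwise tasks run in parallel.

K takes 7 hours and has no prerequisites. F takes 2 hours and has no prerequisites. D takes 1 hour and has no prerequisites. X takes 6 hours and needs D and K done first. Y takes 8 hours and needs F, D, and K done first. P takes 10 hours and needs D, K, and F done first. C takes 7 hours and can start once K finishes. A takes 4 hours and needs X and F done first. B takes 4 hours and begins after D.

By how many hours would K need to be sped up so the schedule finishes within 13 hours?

4

Current finish: 17 hours; target: 13.
K is on every critical path, so each hour cut from K cuts the finish by one (this holds down to a finish of 12).
Need 17 − 13 = 4 hours off K → K becomes 3 hours, finish becomes 13.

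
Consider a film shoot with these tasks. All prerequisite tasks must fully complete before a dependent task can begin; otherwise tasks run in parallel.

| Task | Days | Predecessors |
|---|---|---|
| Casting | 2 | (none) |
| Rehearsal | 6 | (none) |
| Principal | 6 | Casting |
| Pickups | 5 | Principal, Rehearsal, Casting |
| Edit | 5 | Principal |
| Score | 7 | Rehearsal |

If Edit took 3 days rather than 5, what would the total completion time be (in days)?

13

Baseline: Casting→Principal→Edit = 2+6+5 = 13 → 13 days.
Since Edit is critical, the -2 change carries straight to that chain (now 11 days).
New critical path: Casting→Principal→Pickups = 2+6+5 = 13 ⇒ 13 days.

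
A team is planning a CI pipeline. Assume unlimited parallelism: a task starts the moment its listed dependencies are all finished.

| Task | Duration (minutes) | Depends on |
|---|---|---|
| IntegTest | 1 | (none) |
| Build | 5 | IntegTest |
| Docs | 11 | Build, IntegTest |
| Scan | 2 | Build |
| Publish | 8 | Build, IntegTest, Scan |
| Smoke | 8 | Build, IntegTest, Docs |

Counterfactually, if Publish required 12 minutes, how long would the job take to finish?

25

Actual critical path: IntegTest→Build→Docs→Smoke = 1+5+11+8 = 25 ⇒ 25 minutes.
The longest path through Publish is only 16 minutes, so Publish has float 9.
No other chain overtakes it, so the finish is 25 minutes.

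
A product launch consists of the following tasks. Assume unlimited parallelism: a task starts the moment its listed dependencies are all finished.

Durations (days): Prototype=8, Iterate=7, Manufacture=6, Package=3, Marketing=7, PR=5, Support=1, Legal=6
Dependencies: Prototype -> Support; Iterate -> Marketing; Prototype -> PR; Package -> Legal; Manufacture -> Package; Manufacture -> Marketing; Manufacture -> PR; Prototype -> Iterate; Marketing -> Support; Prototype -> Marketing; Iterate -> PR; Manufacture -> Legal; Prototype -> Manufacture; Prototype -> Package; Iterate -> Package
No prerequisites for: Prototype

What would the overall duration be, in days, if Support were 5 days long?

27

As given, the longest chain is Prototype→Iterate→Package→Legal = 8+7+3+6 = 24, so the finish is 24 days.
The longest path through Support is only 23 days, so Support has float 1.
New critical path: Prototype→Iterate→Marketing→Support = 8+7+7+5 = 27 ⇒ 27 days.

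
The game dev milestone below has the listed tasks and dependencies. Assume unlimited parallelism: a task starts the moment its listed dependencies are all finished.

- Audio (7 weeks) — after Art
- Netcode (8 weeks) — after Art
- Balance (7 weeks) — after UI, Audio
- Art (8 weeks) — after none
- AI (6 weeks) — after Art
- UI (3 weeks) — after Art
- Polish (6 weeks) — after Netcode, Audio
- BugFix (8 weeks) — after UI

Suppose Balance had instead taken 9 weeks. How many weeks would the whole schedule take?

24

As given, the longest chain is Art→Audio→Balance = 8+7+7 = 22, so the finish is 22 weeks.
Balance is on the critical path; changing it to 9 makes that path 24 weeks.
The critical path is still Art→Audio→Balance; finish is now 24 weeks.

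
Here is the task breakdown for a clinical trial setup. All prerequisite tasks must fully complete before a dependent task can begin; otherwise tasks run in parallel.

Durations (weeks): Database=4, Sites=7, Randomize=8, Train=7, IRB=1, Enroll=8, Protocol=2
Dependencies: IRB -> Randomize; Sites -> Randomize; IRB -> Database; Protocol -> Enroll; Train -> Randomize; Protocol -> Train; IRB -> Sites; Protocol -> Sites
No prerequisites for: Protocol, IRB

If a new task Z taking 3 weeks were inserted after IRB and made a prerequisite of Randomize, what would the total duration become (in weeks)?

Originally the project takes 17 weeks.
With Z inserted, Randomize now waits for max(Train, IRB, Sites, Z).
New critical path: Protocol→Sites→Randomize = 2+7+8 = 17 ⇒ 17 weeks.

17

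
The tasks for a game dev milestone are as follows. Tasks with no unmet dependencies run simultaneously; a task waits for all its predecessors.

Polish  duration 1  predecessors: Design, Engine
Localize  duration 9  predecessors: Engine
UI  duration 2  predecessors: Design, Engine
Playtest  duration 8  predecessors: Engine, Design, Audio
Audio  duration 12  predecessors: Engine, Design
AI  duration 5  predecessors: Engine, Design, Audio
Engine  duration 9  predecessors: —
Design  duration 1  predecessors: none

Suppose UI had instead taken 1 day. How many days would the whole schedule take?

Critical path before the change: Engine→Audio→Playtest = 9+12+8 = 29 giving 29 days.
UI has 18 days of float (longest path through it is 11).
No other chain overtakes it, so the finish is 29 days.

29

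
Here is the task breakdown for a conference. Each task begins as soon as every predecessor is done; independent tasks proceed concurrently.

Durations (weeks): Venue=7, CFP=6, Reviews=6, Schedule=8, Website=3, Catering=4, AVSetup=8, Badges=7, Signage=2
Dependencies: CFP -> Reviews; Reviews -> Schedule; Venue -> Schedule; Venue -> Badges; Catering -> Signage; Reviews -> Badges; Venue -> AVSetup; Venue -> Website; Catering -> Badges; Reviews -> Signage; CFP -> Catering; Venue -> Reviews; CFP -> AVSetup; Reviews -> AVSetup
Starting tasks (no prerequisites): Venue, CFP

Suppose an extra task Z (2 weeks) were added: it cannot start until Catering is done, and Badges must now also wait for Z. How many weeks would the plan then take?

Originally the plan takes 21 weeks.
With Z inserted, Badges now waits for max(Reviews, Catering, Venue, Z).
New critical path: Venue→Reviews→Schedule = 7+6+8 = 21 ⇒ 21 weeks.

21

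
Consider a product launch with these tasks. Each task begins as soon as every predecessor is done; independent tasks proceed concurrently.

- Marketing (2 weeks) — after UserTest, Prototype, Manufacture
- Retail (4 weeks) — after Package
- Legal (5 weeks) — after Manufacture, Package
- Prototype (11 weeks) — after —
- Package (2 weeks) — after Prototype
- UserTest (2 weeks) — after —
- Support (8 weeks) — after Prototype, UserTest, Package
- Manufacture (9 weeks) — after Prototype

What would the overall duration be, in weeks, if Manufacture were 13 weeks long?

Baseline: Prototype→Manufacture→Legal = 11+9+5 = 25 → 25 weeks.
Manufacture lies on that path, so at 13 weeks the path becomes 29 weeks.
No other chain overtakes it, so the finish is 29 weeks.

29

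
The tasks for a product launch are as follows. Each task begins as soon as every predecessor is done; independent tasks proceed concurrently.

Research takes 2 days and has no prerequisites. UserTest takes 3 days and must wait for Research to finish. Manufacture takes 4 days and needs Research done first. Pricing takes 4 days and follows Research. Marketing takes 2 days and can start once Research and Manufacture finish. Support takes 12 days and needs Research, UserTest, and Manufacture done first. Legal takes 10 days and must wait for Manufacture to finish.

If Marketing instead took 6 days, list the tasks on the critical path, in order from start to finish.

Actual critical path: Research→Manufacture→Support = 2+4+12 = 18 ⇒ 18 days.
Marketing has 10 days of float (longest path through it is 8).
No other chain overtakes it, so the finish is 18 days.

Research, Manufacture, Support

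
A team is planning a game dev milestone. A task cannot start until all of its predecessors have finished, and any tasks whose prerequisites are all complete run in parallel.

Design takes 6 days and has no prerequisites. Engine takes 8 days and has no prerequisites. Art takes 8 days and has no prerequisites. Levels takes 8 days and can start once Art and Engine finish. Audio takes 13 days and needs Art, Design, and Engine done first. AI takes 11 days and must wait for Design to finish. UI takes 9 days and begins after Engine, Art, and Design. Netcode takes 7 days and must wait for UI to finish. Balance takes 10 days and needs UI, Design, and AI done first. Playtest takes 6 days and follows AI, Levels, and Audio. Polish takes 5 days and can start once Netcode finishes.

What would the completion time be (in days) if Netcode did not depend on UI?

Original critical path: Engine→UI→Netcode→Polish = 8+9+7+5 = 29 ⇒ 29 days.
Without UI→Netcode, Netcode's earliest start moves from 17 to 0.
After: Design→AI→Balance = 6+11+10 = 27 → 27 days.

27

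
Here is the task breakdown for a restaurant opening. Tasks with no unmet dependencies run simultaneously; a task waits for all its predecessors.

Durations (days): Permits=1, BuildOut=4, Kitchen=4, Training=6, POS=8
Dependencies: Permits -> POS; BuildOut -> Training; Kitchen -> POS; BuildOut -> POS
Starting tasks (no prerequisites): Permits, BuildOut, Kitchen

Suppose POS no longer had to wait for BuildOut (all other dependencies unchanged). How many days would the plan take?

Before: longest chain BuildOut→POS = 4+8 = 12, finish 12.
Dropping BuildOut→POS doesn't change POS's earliest start (4); another predecessor still binds.
After: Kitchen→POS = 4+8 = 12 → 12 days.

12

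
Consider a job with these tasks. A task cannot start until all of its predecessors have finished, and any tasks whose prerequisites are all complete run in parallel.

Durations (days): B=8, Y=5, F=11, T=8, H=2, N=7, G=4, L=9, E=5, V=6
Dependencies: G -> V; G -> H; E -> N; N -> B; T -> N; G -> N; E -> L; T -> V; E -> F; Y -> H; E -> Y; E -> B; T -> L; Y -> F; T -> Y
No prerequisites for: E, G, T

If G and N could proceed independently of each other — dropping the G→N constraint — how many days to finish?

24

With the dependency in place, T→Y→F = 8+5+11 = 24 sets the finish at 24 days.
Dropping G→N doesn't change N's earliest start (8); another predecessor still binds.
The longest chain is now T→Y→F = 8+5+11 = 24, so the schedule takes 24 days.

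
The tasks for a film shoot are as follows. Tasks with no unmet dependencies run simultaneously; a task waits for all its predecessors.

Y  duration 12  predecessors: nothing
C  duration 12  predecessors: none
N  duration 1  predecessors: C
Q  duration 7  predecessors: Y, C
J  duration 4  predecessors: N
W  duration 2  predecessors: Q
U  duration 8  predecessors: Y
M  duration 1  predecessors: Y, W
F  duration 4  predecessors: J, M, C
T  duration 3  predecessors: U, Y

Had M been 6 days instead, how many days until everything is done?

31

Baseline: Y→Q→W→M→F = 12+7+2+1+4 = 26 → 26 days.
M lies on that path, so at 6 days the path becomes 31 days.
No other chain overtakes it, so the finish is 31 days.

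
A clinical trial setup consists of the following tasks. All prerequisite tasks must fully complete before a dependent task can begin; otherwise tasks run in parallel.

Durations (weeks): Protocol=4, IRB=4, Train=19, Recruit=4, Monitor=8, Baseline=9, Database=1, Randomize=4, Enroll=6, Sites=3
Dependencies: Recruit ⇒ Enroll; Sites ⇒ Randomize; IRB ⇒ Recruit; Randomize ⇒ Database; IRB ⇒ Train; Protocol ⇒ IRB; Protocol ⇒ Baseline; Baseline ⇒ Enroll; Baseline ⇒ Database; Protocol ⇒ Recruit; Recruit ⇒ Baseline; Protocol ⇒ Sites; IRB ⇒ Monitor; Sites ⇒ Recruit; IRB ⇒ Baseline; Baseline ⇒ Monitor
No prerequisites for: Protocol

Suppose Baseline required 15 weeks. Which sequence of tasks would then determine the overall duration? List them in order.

Protocol, IRB, Recruit, Baseline, Monitor

The binding path is Protocol→IRB→Recruit→Baseline→Monitor = 4+4+4+9+8 = 29; finish at 29 weeks.
Baseline is on the critical path; changing it to 15 makes that path 35 weeks.
No other chain overtakes it, so the finish is 35 weeks.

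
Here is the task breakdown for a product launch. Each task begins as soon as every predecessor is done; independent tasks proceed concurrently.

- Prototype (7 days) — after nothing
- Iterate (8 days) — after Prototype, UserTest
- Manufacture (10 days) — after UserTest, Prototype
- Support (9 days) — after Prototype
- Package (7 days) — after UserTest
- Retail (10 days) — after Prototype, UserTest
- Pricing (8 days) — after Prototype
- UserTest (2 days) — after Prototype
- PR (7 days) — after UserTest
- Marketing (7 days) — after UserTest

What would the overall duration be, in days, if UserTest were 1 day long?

Critical path before the change: Prototype→UserTest→Manufacture = 7+2+10 = 19 giving 19 days.
Since UserTest is critical, the -1 change carries straight to that chain (now 18 days).
That remains the longest chain; total 18 days.

18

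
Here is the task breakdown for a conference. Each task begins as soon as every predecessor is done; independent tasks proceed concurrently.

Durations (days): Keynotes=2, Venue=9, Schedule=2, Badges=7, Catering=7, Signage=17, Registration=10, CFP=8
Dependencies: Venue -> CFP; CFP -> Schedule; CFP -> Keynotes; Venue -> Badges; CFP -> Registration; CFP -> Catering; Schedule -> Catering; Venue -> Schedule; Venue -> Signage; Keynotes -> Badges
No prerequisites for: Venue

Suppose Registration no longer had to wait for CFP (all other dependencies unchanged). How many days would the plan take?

Original critical path: Venue→CFP→Registration = 9+8+10 = 27 ⇒ 27 days.
Without CFP→Registration, Registration's earliest start moves from 17 to 0.
The longest chain is now Venue→CFP→Schedule→Catering = 9+8+2+7 = 26, so the plan takes 26 days.

26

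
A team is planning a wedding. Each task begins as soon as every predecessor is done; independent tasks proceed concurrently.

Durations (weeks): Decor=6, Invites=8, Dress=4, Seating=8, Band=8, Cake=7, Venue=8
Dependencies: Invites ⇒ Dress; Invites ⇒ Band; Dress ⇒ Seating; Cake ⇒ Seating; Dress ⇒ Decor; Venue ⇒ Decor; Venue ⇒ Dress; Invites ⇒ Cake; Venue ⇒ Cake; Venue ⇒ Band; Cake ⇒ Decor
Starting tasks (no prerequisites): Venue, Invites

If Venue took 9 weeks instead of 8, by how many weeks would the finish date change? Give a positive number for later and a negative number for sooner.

The binding path is Venue→Cake→Seating = 8+7+8 = 23; finish at 23 weeks.
Since Venue is critical, the +1 change carries straight to that chain (now 24 weeks).
That remains the longest chain; total 24 weeks.
Change in finish: 24 − 23 = +1 weeks.

1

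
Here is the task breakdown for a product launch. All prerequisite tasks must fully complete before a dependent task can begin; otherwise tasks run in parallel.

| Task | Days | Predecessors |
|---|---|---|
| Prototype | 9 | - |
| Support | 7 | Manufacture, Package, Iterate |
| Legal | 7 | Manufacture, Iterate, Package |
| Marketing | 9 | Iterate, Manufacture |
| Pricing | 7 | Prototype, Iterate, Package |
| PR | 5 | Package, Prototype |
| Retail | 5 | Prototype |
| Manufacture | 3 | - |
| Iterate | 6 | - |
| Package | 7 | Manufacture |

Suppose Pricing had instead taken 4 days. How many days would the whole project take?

As given, the longest chain is Manufacture→Package→Pricing = 3+7+7 = 17, so the finish is 17 days.
Pricing is on the critical path; changing it to 4 makes that path 14 days.
Now Manufacture→Package→Support = 3+7+7 = 17 is longest, so the finish becomes 17 days.

17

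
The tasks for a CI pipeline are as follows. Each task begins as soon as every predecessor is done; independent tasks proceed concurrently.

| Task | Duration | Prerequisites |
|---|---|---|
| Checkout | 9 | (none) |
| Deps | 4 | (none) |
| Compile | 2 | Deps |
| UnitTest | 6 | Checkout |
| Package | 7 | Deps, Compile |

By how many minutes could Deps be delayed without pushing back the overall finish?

The longest chain is Checkout→UnitTest = 9+6 = 15; overall finish 15 minutes.
The longest chain containing Deps totals 13 minutes.
So Deps can slip 6 − 4 = 2 minutes.

2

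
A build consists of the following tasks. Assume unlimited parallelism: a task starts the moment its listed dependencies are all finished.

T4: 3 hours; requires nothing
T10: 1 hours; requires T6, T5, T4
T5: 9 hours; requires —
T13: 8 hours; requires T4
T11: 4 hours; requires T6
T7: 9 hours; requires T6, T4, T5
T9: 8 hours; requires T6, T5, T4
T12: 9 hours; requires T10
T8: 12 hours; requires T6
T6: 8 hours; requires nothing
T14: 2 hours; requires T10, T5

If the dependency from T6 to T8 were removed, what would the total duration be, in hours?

19

Original critical path: T6→T8 = 8+12 = 20 ⇒ 20 hours.
Without T6→T8, T8's earliest start moves from 8 to 0.
After: T5→T10→T12 = 9+1+9 = 19 → 19 hours.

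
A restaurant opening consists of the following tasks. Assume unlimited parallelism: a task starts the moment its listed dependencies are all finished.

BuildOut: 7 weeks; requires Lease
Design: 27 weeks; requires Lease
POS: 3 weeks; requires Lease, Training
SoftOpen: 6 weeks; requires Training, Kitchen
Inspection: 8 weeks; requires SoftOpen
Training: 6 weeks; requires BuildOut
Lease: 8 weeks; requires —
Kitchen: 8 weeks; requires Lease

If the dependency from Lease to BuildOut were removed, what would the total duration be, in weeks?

Before: longest chain Lease→Design = 8+27 = 35, finish 35.
Without Lease→BuildOut, BuildOut's earliest start moves from 8 to 0.
After: Lease→Design = 8+27 = 35 → 35 weeks.

35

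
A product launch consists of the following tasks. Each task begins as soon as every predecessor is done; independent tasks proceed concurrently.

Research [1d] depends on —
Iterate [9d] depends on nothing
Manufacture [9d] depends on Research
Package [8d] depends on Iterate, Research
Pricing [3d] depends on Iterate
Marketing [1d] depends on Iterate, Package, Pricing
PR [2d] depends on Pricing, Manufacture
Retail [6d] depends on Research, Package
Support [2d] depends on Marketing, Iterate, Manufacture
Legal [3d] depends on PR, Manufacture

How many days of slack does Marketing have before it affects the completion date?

Iterate→Package→Retail = 9+8+6 = 23 sets the makespan at 23 days.
Longest path through Marketing: 20 days (earliest finish 18, latest finish 21).
So Marketing can slip 21 − 18 = 3 days.

3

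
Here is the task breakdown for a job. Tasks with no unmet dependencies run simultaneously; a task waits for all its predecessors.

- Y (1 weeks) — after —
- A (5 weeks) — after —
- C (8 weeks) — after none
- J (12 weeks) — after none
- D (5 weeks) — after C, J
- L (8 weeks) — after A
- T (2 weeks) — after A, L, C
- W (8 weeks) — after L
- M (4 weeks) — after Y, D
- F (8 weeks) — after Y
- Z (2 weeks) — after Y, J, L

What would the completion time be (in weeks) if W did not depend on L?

21

With the dependency in place, A→L→W = 5+8+8 = 21 sets the finish at 21 weeks.
Without L→W, W's earliest start moves from 13 to 0.
New critical path: J→D→M = 12+5+4 = 21 ⇒ 21 weeks.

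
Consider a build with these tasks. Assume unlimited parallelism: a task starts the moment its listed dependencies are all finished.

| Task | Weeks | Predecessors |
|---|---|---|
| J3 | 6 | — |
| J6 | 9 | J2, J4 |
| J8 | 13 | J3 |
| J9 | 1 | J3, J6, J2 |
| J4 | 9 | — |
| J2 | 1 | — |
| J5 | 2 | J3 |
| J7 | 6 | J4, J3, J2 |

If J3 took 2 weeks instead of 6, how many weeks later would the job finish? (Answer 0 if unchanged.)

As given, the longest chain is J3→J8 = 6+13 = 19, so the finish is 19 weeks.
J3 lies on that path, so at 2 weeks the path becomes 15 weeks.
Now J4→J6→J9 = 9+9+1 = 19 is longest, so the finish becomes 19 weeks.
Change in finish: 19 − 19 = +0 weeks.

0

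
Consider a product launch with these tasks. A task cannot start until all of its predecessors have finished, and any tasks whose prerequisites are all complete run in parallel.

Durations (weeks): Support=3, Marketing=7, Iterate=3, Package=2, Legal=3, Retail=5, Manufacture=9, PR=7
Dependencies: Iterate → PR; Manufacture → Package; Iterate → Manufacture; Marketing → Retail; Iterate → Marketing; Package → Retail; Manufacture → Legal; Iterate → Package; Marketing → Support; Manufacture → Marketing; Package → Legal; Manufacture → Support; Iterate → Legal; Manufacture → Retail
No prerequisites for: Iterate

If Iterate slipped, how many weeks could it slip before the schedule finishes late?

The longest chain is Iterate→Manufacture→Marketing→Retail = 3+9+7+5 = 24; overall finish 24 weeks.
The longest chain containing Iterate totals 24 weeks.
So Iterate can slip 3 − 3 = 0 weeks.

0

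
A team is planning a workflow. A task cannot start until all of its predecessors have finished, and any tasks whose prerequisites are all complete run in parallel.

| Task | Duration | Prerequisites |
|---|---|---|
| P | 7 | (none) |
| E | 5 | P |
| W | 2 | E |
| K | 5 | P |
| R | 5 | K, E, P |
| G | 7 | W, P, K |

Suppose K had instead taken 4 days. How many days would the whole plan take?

Critical path before the change: P→E→W→G = 7+5+2+7 = 21 giving 21 days.
K has 2 days of float (longest path through it is 19).
The critical path is still P→E→W→G; finish is now 21 days.

21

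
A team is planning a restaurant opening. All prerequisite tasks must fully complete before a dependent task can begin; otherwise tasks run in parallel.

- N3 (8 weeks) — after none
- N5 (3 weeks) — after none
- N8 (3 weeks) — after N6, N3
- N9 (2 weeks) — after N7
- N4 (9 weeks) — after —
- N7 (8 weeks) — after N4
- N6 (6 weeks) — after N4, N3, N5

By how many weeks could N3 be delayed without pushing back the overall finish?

2

Critical path: N4→N7→N9 = 9+8+2 = 19, so the finish is 19 weeks.
The longest chain containing N3 totals 17 weeks.
Float = 19 − 17 = 2.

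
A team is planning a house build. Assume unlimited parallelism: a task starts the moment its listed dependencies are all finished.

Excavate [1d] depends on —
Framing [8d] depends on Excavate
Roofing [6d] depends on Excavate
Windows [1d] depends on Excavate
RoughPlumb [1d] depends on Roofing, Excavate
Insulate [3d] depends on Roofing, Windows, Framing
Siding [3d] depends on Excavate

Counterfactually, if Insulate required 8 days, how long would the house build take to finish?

Actual critical path: Excavate→Framing→Insulate = 1+8+3 = 12 ⇒ 12 days.
Since Insulate is critical, the +5 change carries straight to that chain (now 17 days).
That remains the longest chain; total 17 days.

17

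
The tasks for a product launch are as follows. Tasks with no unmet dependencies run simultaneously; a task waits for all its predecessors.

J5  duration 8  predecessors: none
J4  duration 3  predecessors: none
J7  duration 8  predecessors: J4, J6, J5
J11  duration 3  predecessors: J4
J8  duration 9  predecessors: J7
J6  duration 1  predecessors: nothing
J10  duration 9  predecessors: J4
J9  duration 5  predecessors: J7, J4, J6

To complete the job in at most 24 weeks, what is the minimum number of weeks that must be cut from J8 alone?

1

Current finish: 25 weeks; target: 24.
J8 is on every critical path, so each week cut from J8 cuts the finish by one (this holds down to a finish of 21).
Need 25 − 24 = 1 week off J8 → J8 becomes 8 weeks, finish becomes 24.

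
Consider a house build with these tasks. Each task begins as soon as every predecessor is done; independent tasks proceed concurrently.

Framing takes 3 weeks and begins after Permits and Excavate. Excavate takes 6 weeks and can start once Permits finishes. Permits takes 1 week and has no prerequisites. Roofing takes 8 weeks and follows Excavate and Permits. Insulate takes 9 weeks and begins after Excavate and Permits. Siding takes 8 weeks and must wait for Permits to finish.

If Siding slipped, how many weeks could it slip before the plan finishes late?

Critical path: Permits→Excavate→Insulate = 1+6+9 = 16, so the finish is 16 weeks.
Longest path through Siding: 9 weeks (earliest finish 9, latest finish 16).
Float = 16 − 9 = 7.

7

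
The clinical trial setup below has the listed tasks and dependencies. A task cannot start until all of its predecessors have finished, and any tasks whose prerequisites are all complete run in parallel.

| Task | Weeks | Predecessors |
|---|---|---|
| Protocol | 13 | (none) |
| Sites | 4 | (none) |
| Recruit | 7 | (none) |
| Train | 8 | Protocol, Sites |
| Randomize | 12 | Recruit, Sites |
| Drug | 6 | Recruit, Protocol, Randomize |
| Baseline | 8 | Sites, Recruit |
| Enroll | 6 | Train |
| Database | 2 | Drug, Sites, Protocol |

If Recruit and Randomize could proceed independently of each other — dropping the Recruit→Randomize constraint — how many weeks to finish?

27

With the dependency in place, Protocol→Train→Enroll = 13+8+6 = 27 sets the finish at 27 weeks.
Without Recruit→Randomize, Randomize's earliest start moves from 7 to 4.
New critical path: Protocol→Train→Enroll = 13+8+6 = 27 ⇒ 27 weeks.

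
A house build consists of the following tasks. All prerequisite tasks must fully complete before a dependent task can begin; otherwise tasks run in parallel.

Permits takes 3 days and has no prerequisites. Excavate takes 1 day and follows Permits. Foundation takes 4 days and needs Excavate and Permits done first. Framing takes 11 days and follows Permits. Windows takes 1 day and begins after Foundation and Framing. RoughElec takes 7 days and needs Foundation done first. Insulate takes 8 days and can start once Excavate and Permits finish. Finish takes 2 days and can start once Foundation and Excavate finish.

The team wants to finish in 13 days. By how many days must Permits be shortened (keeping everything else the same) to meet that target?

Current finish: 15 days; target: 13.
Permits is on every critical path, so each day cut from Permits cuts the finish by one (this holds down to a finish of 13).
Need 15 − 13 = 2 days off Permits → Permits becomes 1 day, finish becomes 13.

2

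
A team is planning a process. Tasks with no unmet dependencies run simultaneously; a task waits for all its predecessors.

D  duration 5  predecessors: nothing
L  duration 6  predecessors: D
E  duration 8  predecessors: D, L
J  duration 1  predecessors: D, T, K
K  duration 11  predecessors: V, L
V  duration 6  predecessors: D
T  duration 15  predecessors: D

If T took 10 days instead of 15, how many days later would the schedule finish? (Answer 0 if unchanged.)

0

Actual critical path: D→L→K→J = 5+6+11+1 = 23 ⇒ 23 days.
T has 2 days of float (longest path through it is 21).
No other chain overtakes it, so the finish is 23 days.
Change in finish: 23 − 23 = +0 days.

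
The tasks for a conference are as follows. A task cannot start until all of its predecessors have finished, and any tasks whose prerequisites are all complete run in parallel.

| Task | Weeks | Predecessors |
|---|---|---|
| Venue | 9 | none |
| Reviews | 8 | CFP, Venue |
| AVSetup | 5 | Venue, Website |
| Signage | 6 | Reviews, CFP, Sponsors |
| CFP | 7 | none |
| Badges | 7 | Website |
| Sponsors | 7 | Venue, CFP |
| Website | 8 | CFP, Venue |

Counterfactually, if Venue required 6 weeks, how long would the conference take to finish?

Actual critical path: Venue→Website→Badges = 9+8+7 = 24 ⇒ 24 weeks.
Venue lies on that path, so at 6 weeks the path becomes 21 weeks.
Now CFP→Website→Badges = 7+8+7 = 22 is longest, so the finish becomes 22 weeks.

22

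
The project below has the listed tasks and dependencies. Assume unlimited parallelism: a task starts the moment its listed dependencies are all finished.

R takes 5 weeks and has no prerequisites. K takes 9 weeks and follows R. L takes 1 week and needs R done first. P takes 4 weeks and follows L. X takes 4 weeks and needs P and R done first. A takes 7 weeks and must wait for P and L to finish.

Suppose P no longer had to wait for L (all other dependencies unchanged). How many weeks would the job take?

Original critical path: R→L→P→A = 5+1+4+7 = 17 ⇒ 17 weeks.
Without L→P, P's earliest start moves from 6 to 0.
After: R→K = 5+9 = 14 → 14 weeks.

14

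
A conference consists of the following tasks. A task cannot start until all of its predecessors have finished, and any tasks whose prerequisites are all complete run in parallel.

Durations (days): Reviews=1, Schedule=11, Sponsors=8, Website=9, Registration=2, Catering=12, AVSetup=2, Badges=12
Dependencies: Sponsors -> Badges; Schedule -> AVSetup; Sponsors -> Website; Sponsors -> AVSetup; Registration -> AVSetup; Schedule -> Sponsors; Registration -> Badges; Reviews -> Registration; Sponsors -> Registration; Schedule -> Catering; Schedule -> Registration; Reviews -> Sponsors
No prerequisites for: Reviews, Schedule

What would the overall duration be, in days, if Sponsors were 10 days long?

Baseline: Schedule→Sponsors→Registration→Badges = 11+8+2+12 = 33 → 33 days.
Sponsors lies on that path, so at 10 days the path becomes 35 days.
No other chain overtakes it, so the finish is 35 days.

35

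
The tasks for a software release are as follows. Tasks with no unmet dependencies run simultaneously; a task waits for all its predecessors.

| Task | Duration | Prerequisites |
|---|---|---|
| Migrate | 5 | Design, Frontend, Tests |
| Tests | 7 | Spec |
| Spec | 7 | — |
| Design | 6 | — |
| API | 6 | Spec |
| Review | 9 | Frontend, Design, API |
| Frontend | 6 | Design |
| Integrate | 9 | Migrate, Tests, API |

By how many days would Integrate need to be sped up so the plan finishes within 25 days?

3

Current finish: 28 days; target: 25.
Integrate is on every critical path, so each day cut from Integrate cuts the finish by one (this holds down to a finish of 22).
Need 28 − 25 = 3 days off Integrate → Integrate becomes 6 days, finish becomes 25.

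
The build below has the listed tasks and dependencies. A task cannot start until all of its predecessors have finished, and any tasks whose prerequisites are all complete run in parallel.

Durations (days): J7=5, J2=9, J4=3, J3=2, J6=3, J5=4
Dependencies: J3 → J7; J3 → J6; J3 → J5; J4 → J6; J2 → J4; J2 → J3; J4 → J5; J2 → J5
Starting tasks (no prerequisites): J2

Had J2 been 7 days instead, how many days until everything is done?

14

Baseline: J2→J3→J7 = 9+2+5 = 16 → 16 days.
J2 is on the critical path; changing it to 7 makes that path 14 days.
The critical path is still J2→J3→J7; finish is now 14 days.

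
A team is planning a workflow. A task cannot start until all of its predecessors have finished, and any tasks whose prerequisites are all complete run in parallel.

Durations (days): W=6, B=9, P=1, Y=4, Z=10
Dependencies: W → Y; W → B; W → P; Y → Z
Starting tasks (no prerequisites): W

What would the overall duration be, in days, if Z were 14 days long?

Baseline: W→Y→Z = 6+4+10 = 20 → 20 days.
Z is on the critical path; changing it to 14 makes that path 24 days.
The critical path is still W→Y→Z; finish is now 24 days.

24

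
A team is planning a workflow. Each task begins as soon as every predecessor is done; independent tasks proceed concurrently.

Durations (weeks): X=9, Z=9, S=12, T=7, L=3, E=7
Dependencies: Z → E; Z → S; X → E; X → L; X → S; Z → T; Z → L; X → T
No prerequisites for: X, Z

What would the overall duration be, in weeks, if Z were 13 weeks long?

As given, the longest chain is Z→S = 9+12 = 21, so the finish is 21 weeks.
Z is on the critical path; changing it to 13 makes that path 25 weeks.
No other chain overtakes it, so the finish is 25 weeks.

25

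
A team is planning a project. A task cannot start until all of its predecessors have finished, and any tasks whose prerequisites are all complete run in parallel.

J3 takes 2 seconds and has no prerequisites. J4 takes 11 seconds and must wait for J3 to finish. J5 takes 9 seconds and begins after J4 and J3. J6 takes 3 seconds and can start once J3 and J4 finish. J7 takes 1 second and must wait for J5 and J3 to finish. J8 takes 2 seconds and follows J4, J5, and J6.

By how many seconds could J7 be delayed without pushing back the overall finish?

The longest chain is J3→J4→J5→J8 = 2+11+9+2 = 24; overall finish 24 seconds.
The longest chain containing J7 totals 23 seconds.
Float = 24 − 23 = 1.

1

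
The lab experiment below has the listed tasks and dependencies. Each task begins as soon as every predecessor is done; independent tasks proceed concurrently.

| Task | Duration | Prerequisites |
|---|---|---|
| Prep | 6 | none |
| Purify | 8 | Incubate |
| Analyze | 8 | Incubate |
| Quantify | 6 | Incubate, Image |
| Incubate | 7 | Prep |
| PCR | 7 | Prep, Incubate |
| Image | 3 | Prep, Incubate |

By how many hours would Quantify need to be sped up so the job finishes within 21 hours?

1

Current finish: 22 hours; target: 21.
Quantify is on every critical path, so each hour cut from Quantify cuts the finish by one (this holds down to a finish of 21).
Need 22 − 21 = 1 hour off Quantify → Quantify becomes 5 hours, finish becomes 21.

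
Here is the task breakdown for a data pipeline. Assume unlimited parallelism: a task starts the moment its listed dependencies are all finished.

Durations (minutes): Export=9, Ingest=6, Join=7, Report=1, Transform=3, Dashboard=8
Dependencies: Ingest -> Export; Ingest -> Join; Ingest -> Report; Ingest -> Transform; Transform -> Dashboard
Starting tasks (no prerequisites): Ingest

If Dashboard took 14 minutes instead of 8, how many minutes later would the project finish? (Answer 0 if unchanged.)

The binding path is Ingest→Transform→Dashboard = 6+3+8 = 17; finish at 17 minutes.
Since Dashboard is critical, the +6 change carries straight to that chain (now 23 minutes).
No other chain overtakes it, so the finish is 23 minutes.
Change in finish: 23 − 17 = +6 minutes.

6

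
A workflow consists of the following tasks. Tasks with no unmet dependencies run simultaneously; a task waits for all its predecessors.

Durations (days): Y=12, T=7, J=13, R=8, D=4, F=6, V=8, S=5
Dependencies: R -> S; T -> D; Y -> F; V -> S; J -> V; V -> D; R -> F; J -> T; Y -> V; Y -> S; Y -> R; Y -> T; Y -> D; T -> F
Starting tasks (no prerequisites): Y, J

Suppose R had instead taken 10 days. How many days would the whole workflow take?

28

Baseline: Y→R→F = 12+8+6 = 26 → 26 days.
Since R is critical, the +2 change carries straight to that chain (now 28 days).
The critical path is still Y→R→F; finish is now 28 days.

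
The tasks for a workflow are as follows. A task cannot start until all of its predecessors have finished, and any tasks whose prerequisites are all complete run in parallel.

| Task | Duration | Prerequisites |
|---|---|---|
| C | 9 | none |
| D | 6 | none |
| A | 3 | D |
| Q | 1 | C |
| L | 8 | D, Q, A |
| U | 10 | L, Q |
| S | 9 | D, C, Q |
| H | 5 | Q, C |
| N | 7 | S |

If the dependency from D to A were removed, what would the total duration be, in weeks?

Before: longest chain C→Q→L→U = 9+1+8+10 = 28, finish 28.
Without D→A, A's earliest start moves from 6 to 0.
The longest chain is now C→Q→L→U = 9+1+8+10 = 28, so the project takes 28 weeks.

28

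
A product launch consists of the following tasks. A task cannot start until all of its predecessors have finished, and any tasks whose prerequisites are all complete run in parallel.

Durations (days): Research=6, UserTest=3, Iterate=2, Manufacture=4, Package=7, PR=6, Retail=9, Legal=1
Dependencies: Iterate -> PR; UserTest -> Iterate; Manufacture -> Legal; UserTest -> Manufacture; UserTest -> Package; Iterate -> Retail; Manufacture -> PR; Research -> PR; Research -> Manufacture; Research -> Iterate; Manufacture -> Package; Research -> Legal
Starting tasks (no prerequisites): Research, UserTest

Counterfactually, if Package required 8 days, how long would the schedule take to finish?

18

The binding path is Research→Manufacture→Package = 6+4+7 = 17; finish at 17 days.
Package lies on that path, so at 8 days the path becomes 18 days.
No other chain overtakes it, so the finish is 18 days.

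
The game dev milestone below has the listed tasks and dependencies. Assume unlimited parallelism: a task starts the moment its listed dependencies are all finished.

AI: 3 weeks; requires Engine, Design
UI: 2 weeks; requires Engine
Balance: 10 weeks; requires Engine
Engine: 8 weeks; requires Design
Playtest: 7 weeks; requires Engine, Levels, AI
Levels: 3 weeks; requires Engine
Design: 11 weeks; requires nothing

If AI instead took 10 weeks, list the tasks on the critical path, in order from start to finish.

Critical path before the change: Design→Engine→AI→Playtest = 11+8+3+7 = 29 giving 29 weeks.
Since AI is critical, the +7 change carries straight to that chain (now 36 weeks).
No other chain overtakes it, so the finish is 36 weeks.

Design, Engine, AI, Playtest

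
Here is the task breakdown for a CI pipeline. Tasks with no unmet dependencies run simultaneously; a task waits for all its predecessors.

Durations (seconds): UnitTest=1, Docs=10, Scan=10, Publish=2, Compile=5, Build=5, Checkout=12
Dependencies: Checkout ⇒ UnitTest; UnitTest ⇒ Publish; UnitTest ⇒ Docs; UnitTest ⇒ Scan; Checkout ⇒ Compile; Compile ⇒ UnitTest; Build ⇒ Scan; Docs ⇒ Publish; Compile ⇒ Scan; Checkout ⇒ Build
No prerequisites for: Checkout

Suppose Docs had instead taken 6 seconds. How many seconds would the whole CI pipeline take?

Actual critical path: Checkout→Compile→UnitTest→Docs→Publish = 12+5+1+10+2 = 30 ⇒ 30 seconds.
Docs is on the critical path; changing it to 6 makes that path 26 seconds.
New critical path: Checkout→Compile→UnitTest→Scan = 12+5+1+10 = 28 ⇒ 28 seconds.

28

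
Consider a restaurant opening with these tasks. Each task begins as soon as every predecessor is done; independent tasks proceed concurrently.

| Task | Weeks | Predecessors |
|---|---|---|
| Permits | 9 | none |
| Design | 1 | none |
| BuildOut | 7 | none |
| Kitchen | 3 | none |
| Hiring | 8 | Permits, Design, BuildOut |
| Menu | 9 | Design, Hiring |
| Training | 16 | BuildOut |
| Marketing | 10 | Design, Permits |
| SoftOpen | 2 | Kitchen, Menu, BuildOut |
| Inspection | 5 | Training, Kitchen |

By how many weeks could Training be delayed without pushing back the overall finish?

The longest chain is Permits→Hiring→Menu→SoftOpen = 9+8+9+2 = 28; overall finish 28 weeks.
Longest path through Training: 28 weeks (earliest finish 23, latest finish 23).
Float = 28 − 28 = 0.

0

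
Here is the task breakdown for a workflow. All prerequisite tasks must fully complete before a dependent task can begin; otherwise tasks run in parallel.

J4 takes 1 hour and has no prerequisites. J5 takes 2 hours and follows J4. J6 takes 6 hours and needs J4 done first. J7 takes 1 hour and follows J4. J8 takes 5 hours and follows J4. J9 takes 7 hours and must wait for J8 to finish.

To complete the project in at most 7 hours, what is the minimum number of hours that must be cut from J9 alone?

6

Current finish: 13 hours; target: 7.
J9 is on every critical path, so each hour cut from J9 cuts the finish by one (this holds down to a finish of 7).
Need 13 − 7 = 6 hours off J9 → J9 becomes 1 hour, finish becomes 7.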